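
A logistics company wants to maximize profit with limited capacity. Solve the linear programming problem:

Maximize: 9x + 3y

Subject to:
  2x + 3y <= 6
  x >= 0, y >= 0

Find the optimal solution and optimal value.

The feasible region has vertices at [(0, 0), (3, 0), (0, 2)].
Checking objective 9x + 3y at each vertex:
  (0, 0): 9*0 + 3*0 = 0
  (3, 0): 9*3 + 3*0 = 27
  (0, 2): 9*0 + 3*2 = 6
Maximum is 27 at (3, 0).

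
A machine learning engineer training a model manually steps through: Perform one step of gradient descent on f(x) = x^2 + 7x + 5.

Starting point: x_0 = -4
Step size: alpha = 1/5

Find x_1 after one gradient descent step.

f(x) = x^2 + 7x + 5
f'(x) = 2x + 7
f'(-4) = 2*-4 + (7) = -1
x_1 = x_0 - alpha * f'(x_0) = -4 - 1/5 * -1 = -19/5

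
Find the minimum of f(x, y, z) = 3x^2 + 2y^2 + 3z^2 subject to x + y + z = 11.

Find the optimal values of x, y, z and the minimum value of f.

Using Lagrange multipliers on f = 3x^2 + 2y^2 + 3z^2 with constraint x + y + z = 11:
Conditions: 2*3*x = lambda, 2*2*y = lambda, 2*3*z = lambda
So x = lambda/6, y = lambda/4, z = lambda/6
Substituting into constraint: lambda * (7/12) = 11
lambda = 132/7
x = 22/7, y = 33/7, z = 22/7
Minimum value = 726/7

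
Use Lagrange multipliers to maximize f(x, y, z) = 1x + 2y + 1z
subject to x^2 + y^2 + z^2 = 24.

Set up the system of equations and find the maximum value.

Lagrange conditions: 1 = 2*lambda*x, 2 = 2*lambda*y, 1 = 2*lambda*z
So x:1 = y:2 = z:1, i.e. x = 1t, y = 2t, z = 1t
Constraint: t^2*(1^2 + 2^2 + 1^2) = 24
  t^2 * 6 = 24  =>  t = sqrt(4)
Maximum = 1*1t + 2*2t + 1*1t = 6*sqrt(4) = 12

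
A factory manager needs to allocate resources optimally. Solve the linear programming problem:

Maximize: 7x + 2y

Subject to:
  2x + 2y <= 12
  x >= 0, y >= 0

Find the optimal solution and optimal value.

The feasible region has vertices at [(0, 0), (6, 0), (0, 6)].
Checking objective 7x + 2y at each vertex:
  (0, 0): 7*0 + 2*0 = 0
  (6, 0): 7*6 + 2*0 = 42
  (0, 6): 7*0 + 2*6 = 12
Maximum is 42 at (6, 0).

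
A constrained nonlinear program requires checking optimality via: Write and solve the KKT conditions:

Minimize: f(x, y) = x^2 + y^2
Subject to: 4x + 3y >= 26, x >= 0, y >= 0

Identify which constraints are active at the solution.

KKT conditions for min x^2 + y^2 s.t. 4x + 3y >= 26, x >= 0, y >= 0:
Stationarity: 2x = mu*4 + mu_x, 2y = mu*3 + mu_y, with mu, mu_x, mu_y >= 0
Complementary slackness: mu*(4x + 3y - 26) = 0, mu_x*x = 0, mu_y*y = 0
(0, 0) is infeasible (4*0 + 3*0 < 26), so if mu = 0 stationarity would force x = mu_x/2 >= 0, y = mu_y/2 >= 0 with mu_x*x = mu_y*y = 0, i.e. x = y = 0: contradiction. Hence mu > 0 and 4x + 3y = 26 is active.
Try x > 0, y > 0 (so mu_x = mu_y = 0): x = 4*mu/2, y = 3*mu/2
Substitute: 4*(4*mu/2) + 3*(3*mu/2) = 26
  mu*25/2 = 26 => mu = 52/25
x* = 104/25 > 0, y* = 78/25 > 0, consistent with mu_x = mu_y = 0.
f is convex and the constraints are linear, so this KKT point is the global minimum.
f* = 676/25
Active constraints: 4x + 3y >= 26 (holds with equality, mu = 52/25 > 0); x >= 0 and y >= 0 are inactive (mu_x = mu_y = 0).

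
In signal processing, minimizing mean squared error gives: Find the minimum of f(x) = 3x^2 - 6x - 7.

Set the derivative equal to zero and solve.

f(x) = 3x^2 - 6x - 7
f'(x) = 6x + (-6) = 0
x = 6/6 = 1
f(1) = -10
Since f''(x) = 6 > 0, this is a minimum.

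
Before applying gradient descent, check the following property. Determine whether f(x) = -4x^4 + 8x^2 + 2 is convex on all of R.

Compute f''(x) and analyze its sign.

f(x) = -4x^4 + 8x^2 + 2
f'(x) = -16x^3 + 16x
f''(x) = -48x^2 + 16
f''(x) = -48x^2 + 16 -> -inf as |x| -> inf
Therefore, f is not globally convex on R.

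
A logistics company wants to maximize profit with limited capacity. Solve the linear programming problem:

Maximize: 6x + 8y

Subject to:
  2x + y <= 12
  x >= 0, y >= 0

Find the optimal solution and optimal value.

The feasible region has vertices at [(0, 0), (6, 0), (0, 12)].
Checking objective 6x + 8y at each vertex:
  (0, 0): 6*0 + 8*0 = 0
  (6, 0): 6*6 + 8*0 = 36
  (0, 12): 6*0 + 8*12 = 96
Maximum is 96 at (0, 12).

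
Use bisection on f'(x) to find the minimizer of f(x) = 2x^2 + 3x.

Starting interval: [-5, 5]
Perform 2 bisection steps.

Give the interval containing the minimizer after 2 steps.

Finding critical point of f(x) = 2x^2 + 3x using bisection on f'(x) = 4x + 3.
f'(x) = 0 when x = -3/4.
Starting interval: [-5, 5]
Step 1: mid = 0, f'(mid) = 3, new interval = [-5, 0]
Step 2: mid = -5/2, f'(mid) = -7, new interval = [-5/2, 0]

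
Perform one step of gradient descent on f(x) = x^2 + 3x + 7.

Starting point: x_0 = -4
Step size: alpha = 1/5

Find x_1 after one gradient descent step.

f(x) = x^2 + 3x + 7
f'(x) = 2x + 3
f'(-4) = 2*-4 + (3) = -5
x_1 = x_0 - alpha * f'(x_0) = -4 - 1/5 * -5 = -3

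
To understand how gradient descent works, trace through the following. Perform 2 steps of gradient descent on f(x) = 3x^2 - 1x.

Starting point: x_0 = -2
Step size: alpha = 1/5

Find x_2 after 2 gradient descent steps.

f(x) = 3x^2 - 1x, f'(x) = 6x + (-1)
Step 1: f'(-2) = -13, x_1 = -2 - 1/5 * -13 = 3/5
Step 2: f'(3/5) = 13/5, x_2 = 3/5 - 1/5 * 13/5 = 2/25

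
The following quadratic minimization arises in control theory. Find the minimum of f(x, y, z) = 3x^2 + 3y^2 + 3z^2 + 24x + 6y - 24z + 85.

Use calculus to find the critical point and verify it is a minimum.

f(x,y,z) = 3x^2 + 3y^2 + 3z^2 + 24x + 6y - 24z + 85
df/dx = 6x + (24) = 0 => x = -4
df/dy = 6y + (6) = 0 => y = -1
df/dz = 6z + (-24) = 0 => z = 4
f(-4,-1,4) = 3*(-4)^2 + 3*(-1)^2 + 3*(4)^2 + 24*(-4) + 6*(-1) + -24*(4) + 85 = -14
Hessian is diagonal with entries 6, 6, 6 > 0, confirmed minimum.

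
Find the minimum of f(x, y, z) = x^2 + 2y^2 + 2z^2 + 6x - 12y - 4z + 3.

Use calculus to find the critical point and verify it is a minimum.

f(x,y,z) = x^2 + 2y^2 + 2z^2 + 6x - 12y - 4z + 3
df/dx = 2x + (6) = 0 => x = -3
df/dy = 4y + (-12) = 0 => y = 3
df/dz = 4z + (-4) = 0 => z = 1
f(-3,3,1) = 1*(-3)^2 + 2*(3)^2 + 2*(1)^2 + 6*(-3) + -12*(3) + -4*(1) + 3 = -26
Hessian is diagonal with entries 2, 4, 4 > 0, confirmed minimum.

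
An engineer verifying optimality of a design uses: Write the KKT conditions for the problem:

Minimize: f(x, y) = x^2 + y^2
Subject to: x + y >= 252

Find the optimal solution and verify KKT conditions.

KKT conditions for min x^2 + y^2 s.t. x + y >= 252:
Stationarity: 2x = mu, 2y = mu
So x = y = mu/2.
Complementary slackness: mu*(x + y - 252) = 0
Primal feasibility: x + y >= 252; dual feasibility: mu >= 0
If mu = 0 then x = y = 0, but 0 + 0 < 252 is infeasible, so the constraint is active.
Constraint active: x + y = 2*(mu/2) = 252 => mu = 252
x = y = 126, f = 31752
Verify: stationarity 2*126 = 252 = mu; primal 126 + 126 = 252 >= 252; dual mu = 252 >= 0; complementary slackness 252*(252 - 252) = 0. All KKT conditions hold.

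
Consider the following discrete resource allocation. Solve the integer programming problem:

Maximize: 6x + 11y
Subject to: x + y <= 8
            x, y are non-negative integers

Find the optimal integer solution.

Objective: 6x + 11y, constraint: x + y <= 8
Coefficient of y is 11 > coefficient of x is 6, so allocate the entire budget to y.
Optimal: x = 0, y = 8, value = 88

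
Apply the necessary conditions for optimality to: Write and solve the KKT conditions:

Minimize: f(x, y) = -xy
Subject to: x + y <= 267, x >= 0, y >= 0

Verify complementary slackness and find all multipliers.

Problem: min -xy s.t. x + y <= 267 (multiplier lambda), x >= 0 (mu_x), y >= 0 (mu_y)
KKT stationarity: -y + lambda - mu_x = 0, -x + lambda - mu_y = 0, with lambda, mu_x, mu_y >= 0
Complementary slackness: lambda*(x + y - 267) = 0, mu_x*x = 0, mu_y*y = 0
If lambda = 0: y = -mu_x <= 0 and x = -mu_y <= 0 force x = y = 0 with f = 0; but x = y = 267/2 is feasible with f = -71289/4 < 0, so this is not the minimum. Hence lambda > 0 and x + y = 267.
Try x > 0, y > 0 (so mu_x = mu_y = 0): y = lambda, x = lambda => x = y = lambda
x + y = 267 => 2*lambda = 267 => lambda = 267/2
x* = y* = 267/2 > 0, consistent with mu_x = mu_y = 0.
(Any feasible point with x = 0 or y = 0 has f = 0 > -71289/4, so the minimum is not on those boundaries.)
min(-xy) = -71289/4 (i.e. max xy = 71289/4)
Multipliers: lambda = 267/2, mu_x = 0, mu_y = 0
Complementary slackness: lambda*(x + y - 267) = 267/2*(267/2 + 267/2 - 267) = 0, mu_x*x = 0*267/2 = 0, mu_y*y = 0*267/2 = 0. Satisfied.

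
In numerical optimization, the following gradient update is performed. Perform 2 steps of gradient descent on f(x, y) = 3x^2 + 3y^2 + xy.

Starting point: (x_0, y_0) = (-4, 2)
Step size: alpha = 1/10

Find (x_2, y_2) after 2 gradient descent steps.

f(x,y) = 3x^2 + 3y^2 + xy
grad_x = 6x + 1y, grad_y = 6y + 1x
Step 1: grad = (-22, 8), (-9/5, 6/5)
Step 2: grad = (-48/5, 27/5), (-21/25, 33/50)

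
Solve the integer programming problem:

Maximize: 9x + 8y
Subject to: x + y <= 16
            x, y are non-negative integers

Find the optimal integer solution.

Objective: 9x + 8y, constraint: x + y <= 16
Coefficient of x is 9 >= coefficient of y is 8, so allocate the entire budget to x.
Optimal: x = 16, y = 0, value = 144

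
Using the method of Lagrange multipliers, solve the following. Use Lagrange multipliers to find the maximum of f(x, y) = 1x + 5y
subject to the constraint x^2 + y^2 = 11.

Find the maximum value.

Set up Lagrange conditions: grad f = lambda * grad g
  1 = 2*lambda*x
  5 = 2*lambda*y
From these: x/y = 1/5, so x = 1t, y = 5t for some t.
Substitute into constraint: (1t)^2 + (5t)^2 = 11
  t^2 * 26 = 11
  t = sqrt(11/26)
Maximum = 1*x + 5*y = (1^2 + 5^2)*t = 26 * sqrt(11/26) = sqrt(286)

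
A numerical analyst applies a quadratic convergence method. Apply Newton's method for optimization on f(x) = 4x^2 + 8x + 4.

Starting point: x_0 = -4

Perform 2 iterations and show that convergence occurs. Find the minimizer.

f(x) = 4x^2 + 8x + 4, f'(x) = 8x + (8), f''(x) = 8
Step 1: f'(-4) = -24, x_1 = -4 - -24/8 = -1
Step 2: f'(-1) = 0, x_2 = -1 (converged)
Newton's method converges in 1 step for quadratics.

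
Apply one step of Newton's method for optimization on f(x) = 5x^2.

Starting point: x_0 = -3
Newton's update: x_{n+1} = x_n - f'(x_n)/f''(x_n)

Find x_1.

f(x) = 5x^2
f'(x) = 10x + (0), f''(x) = 10
Newton step: x_1 = x_0 - f'(x_0)/f''(x_0)
f'(-3) = -30
x_1 = -3 - -30/10 = 0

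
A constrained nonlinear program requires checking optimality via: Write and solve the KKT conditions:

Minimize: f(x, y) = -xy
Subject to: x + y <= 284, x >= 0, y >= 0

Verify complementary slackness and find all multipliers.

Problem: min -xy s.t. x + y <= 284 (multiplier lambda), x >= 0 (mu_x), y >= 0 (mu_y)
KKT stationarity: -y + lambda - mu_x = 0, -x + lambda - mu_y = 0, with lambda, mu_x, mu_y >= 0
Complementary slackness: lambda*(x + y - 284) = 0, mu_x*x = 0, mu_y*y = 0
If lambda = 0: y = -mu_x <= 0 and x = -mu_y <= 0 force x = y = 0 with f = 0; but x = y = 142 is feasible with f = -20164 < 0, so this is not the minimum. Hence lambda > 0 and x + y = 284.
Try x > 0, y > 0 (so mu_x = mu_y = 0): y = lambda, x = lambda => x = y = lambda
x + y = 284 => 2*lambda = 284 => lambda = 142
x* = y* = 142 > 0, consistent with mu_x = mu_y = 0.
(Any feasible point with x = 0 or y = 0 has f = 0 > -20164, so the minimum is not on those boundaries.)
min(-xy) = -20164 (i.e. max xy = 20164)
Multipliers: lambda = 142, mu_x = 0, mu_y = 0
Complementary slackness: lambda*(x + y - 284) = 142*(142 + 142 - 284) = 0, mu_x*x = 0*142 = 0, mu_y*y = 0*142 = 0. Satisfied.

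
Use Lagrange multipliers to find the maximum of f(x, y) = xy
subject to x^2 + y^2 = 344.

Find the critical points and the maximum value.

Lagrange conditions: y = 2*lambda*x and x = 2*lambda*y
If x = 0 then y = 0, violating the constraint, so x, y != 0.
Dividing: y/x = x/y => x^2 = y^2 => y = x or y = -x
Constraint: 2x^2 = 344 => x^2 = 172 => x = +/-sqrt(172)
Critical points: (sqrt(172), sqrt(172)), (-sqrt(172), -sqrt(172)), (sqrt(172), -sqrt(172)), (-sqrt(172), sqrt(172))
  y = x:  xy = x^2 = 172  at (sqrt(172), sqrt(172)) and (-sqrt(172), -sqrt(172))
  y = -x: xy = -x^2 = -172 at (sqrt(172), -sqrt(172)) and (-sqrt(172), sqrt(172))
Maximum xy = 172 at (sqrt(172), sqrt(172)) and (-sqrt(172), -sqrt(172))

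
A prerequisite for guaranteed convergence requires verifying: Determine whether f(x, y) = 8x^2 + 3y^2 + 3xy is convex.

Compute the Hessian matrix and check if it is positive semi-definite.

f(x,y) = 8x^2 + 3y^2 + 3xy
Hessian H = [[16, 3], [3, 6]]
trace(H) = 22, det(H) = 87
Eigenvalues: (22 +/- sqrt(136)) / 2 = 16.83, 5.169
Since both eigenvalues > 0, f is convex.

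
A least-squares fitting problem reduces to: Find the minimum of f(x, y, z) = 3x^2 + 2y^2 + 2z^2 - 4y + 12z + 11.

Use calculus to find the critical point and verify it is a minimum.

f(x,y,z) = 3x^2 + 2y^2 + 2z^2 - 4y + 12z + 11
df/dx = 6x + (0) = 0 => x = 0
df/dy = 4y + (-4) = 0 => y = 1
df/dz = 4z + (12) = 0 => z = -3
f(0,1,-3) = 3*(0)^2 + 2*(1)^2 + 2*(-3)^2 + -4*(1) + 12*(-3) + 11 = -9
Hessian is diagonal with entries 6, 4, 4 > 0, confirmed minimum.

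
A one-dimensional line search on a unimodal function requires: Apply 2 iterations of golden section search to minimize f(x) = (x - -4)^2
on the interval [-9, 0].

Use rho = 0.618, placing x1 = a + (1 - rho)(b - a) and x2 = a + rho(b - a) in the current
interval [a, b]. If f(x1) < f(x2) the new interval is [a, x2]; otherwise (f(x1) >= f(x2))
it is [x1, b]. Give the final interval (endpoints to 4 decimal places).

Golden section search for min of f(x) = (x - -4)^2 on [-9, 0].
Each step: x1 = a + (1 - rho)(b - a), x2 = a + rho(b - a); if f(x1) < f(x2) keep [a, x2], otherwise keep [x1, b].
Step 1: [-9.0000, 0.0000], x1=-5.5620 (f=2.4398), x2=-3.4380 (f=0.3158); f(x1) > f(x2) => keep [-5.5620, 0.0000]
Step 2: [-5.5620, 0.0000], x1=-3.4373 (f=0.3166), x2=-2.1247 (f=3.5168); f(x1) < f(x2) => keep [-5.5620, -2.1247]
Final interval: [-5.5620, -2.1247]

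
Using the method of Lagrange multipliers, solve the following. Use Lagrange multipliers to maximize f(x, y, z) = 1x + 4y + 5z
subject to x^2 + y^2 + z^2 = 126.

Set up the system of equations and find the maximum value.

Lagrange conditions: 1 = 2*lambda*x, 4 = 2*lambda*y, 5 = 2*lambda*z
So x:1 = y:4 = z:5, i.e. x = 1t, y = 4t, z = 5t
Constraint: t^2*(1^2 + 4^2 + 5^2) = 126
  t^2 * 42 = 126  =>  t = sqrt(3)
Maximum = 1*1t + 4*4t + 5*5t = 42*sqrt(3) = sqrt(5292)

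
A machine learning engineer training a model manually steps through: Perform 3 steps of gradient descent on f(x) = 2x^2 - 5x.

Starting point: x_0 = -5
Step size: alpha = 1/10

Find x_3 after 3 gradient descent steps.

f(x) = 2x^2 - 5x, f'(x) = 4x + (-5)
Step 1: f'(-5) = -25, x_1 = -5 - 1/10 * -25 = -5/2
Step 2: f'(-5/2) = -15, x_2 = -5/2 - 1/10 * -15 = -1
Step 3: f'(-1) = -9, x_3 = -1 - 1/10 * -9 = -1/10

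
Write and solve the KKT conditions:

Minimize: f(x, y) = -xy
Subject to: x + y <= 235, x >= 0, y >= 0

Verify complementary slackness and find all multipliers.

Problem: min -xy s.t. x + y <= 235 (multiplier lambda), x >= 0 (mu_x), y >= 0 (mu_y)
KKT stationarity: -y + lambda - mu_x = 0, -x + lambda - mu_y = 0, with lambda, mu_x, mu_y >= 0
Complementary slackness: lambda*(x + y - 235) = 0, mu_x*x = 0, mu_y*y = 0
If lambda = 0: y = -mu_x <= 0 and x = -mu_y <= 0 force x = y = 0 with f = 0; but x = y = 235/2 is feasible with f = -55225/4 < 0, so this is not the minimum. Hence lambda > 0 and x + y = 235.
Try x > 0, y > 0 (so mu_x = mu_y = 0): y = lambda, x = lambda => x = y = lambda
x + y = 235 => 2*lambda = 235 => lambda = 235/2
x* = y* = 235/2 > 0, consistent with mu_x = mu_y = 0.
(Any feasible point with x = 0 or y = 0 has f = 0 > -55225/4, so the minimum is not on those boundaries.)
min(-xy) = -55225/4 (i.e. max xy = 55225/4)
Multipliers: lambda = 235/2, mu_x = 0, mu_y = 0
Complementary slackness: lambda*(x + y - 235) = 235/2*(235/2 + 235/2 - 235) = 0, mu_x*x = 0*235/2 = 0, mu_y*y = 0*235/2 = 0. Satisfied.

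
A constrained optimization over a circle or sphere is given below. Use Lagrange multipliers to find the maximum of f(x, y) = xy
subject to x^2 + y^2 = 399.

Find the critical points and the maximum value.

Lagrange conditions: y = 2*lambda*x and x = 2*lambda*y
If x = 0 then y = 0, violating the constraint, so x, y != 0.
Dividing: y/x = x/y => x^2 = y^2 => y = x or y = -x
Constraint: 2x^2 = 399 => x^2 = 399/2 => x = +/-sqrt(399/2)
Critical points: (sqrt(399/2), sqrt(399/2)), (-sqrt(399/2), -sqrt(399/2)), (sqrt(399/2), -sqrt(399/2)), (-sqrt(399/2), sqrt(399/2))
  y = x:  xy = x^2 = 399/2  at (sqrt(399/2), sqrt(399/2)) and (-sqrt(399/2), -sqrt(399/2))
  y = -x: xy = -x^2 = -399/2 at (sqrt(399/2), -sqrt(399/2)) and (-sqrt(399/2), sqrt(399/2))
Maximum xy = 399/2 at (sqrt(399/2), sqrt(399/2)) and (-sqrt(399/2), -sqrt(399/2))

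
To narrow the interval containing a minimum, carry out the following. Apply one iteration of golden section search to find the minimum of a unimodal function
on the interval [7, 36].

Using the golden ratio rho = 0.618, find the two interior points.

Golden section search on [7, 36].
Golden ratio rho = 0.618 (approx).
Interior points:
  x_1 = 7 + (1-0.618)*29 = 18.0780
  x_2 = 7 + 0.618*29 = 24.9220
Compare f(x_1) and f(x_2) to determine which subinterval to keep.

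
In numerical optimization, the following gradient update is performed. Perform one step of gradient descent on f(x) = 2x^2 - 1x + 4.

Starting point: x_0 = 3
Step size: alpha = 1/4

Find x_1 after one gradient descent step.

f(x) = 2x^2 - 1x + 4
f'(x) = 4x - 1
f'(3) = 4*3 + (-1) = 11
x_1 = x_0 - alpha * f'(x_0) = 3 - 1/4 * 11 = 1/4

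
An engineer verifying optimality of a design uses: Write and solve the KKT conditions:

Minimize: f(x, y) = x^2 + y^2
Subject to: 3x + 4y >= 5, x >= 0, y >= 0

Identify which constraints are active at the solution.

KKT conditions for min x^2 + y^2 s.t. 3x + 4y >= 5, x >= 0, y >= 0:
Stationarity: 2x = mu*3 + mu_x, 2y = mu*4 + mu_y, with mu, mu_x, mu_y >= 0
Complementary slackness: mu*(3x + 4y - 5) = 0, mu_x*x = 0, mu_y*y = 0
(0, 0) is infeasible (3*0 + 4*0 < 5), so if mu = 0 stationarity would force x = mu_x/2 >= 0, y = mu_y/2 >= 0 with mu_x*x = mu_y*y = 0, i.e. x = y = 0: contradiction. Hence mu > 0 and 3x + 4y = 5 is active.
Try x > 0, y > 0 (so mu_x = mu_y = 0): x = 3*mu/2, y = 4*mu/2
Substitute: 3*(3*mu/2) + 4*(4*mu/2) = 5
  mu*25/2 = 5 => mu = 2/5
x* = 3/5 > 0, y* = 4/5 > 0, consistent with mu_x = mu_y = 0.
f is convex and the constraints are linear, so this KKT point is the global minimum.
f* = 1
Active constraints: 3x + 4y >= 5 (holds with equality, mu = 2/5 > 0); x >= 0 and y >= 0 are inactive (mu_x = mu_y = 0).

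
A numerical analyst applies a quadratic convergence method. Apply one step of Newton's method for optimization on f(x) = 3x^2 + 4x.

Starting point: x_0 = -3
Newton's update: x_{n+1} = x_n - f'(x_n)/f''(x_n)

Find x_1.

f(x) = 3x^2 + 4x
f'(x) = 6x + (4), f''(x) = 6
Newton step: x_1 = x_0 - f'(x_0)/f''(x_0)
f'(-3) = -14
x_1 = -3 - -14/6 = -2/3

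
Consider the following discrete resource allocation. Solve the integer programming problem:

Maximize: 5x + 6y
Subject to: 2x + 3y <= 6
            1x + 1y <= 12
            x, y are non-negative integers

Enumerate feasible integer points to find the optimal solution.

Constraint 1: 2x + 3y <= 6
Constraint 2: 1x + 1y <= 12
Feasible x range (need y >= 0): 0 <= x <= min(6/2, 12/1) => x in {0, ..., 3}.
Enumerate feasible integer points row by row (the coefficient of y is 6 > 0, so for each x the largest feasible y gives the best value):
  x = 0: y <= min((6 - 2*0)/3, (12 - 1*0)/1) => y in {0, ..., 2}; best 5*0 + 6*2 = 12
  x = 1: y <= min((6 - 2*1)/3, (12 - 1*1)/1) => y in {0, ..., 1}; best 5*1 + 6*1 = 11
  x = 2: y <= min((6 - 2*2)/3, (12 - 1*2)/1) => y in {0}; best 5*2 + 6*0 = 10
  x = 3: y <= min((6 - 2*3)/3, (12 - 1*3)/1) => y in {0}; best 5*3 + 6*0 = 15
The maximum 5x + 6y = 15 is achieved at x = 3, y = 0.
Check: 2*3 + 3*0 = 6 <= 6 and 1*3 + 1*0 = 3 <= 12.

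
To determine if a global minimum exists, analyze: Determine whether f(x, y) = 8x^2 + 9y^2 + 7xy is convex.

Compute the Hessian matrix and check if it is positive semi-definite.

f(x,y) = 8x^2 + 9y^2 + 7xy
Hessian H = [[16, 7], [7, 18]]
trace(H) = 34, det(H) = 239
Eigenvalues: (34 +/- sqrt(200)) / 2 = 24.07, 9.929
Since both eigenvalues > 0, f is convex.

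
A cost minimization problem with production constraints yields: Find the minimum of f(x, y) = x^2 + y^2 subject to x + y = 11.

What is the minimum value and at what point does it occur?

Substitute y = 11 - x into f(x,y) = x^2 + y^2:
g(x) = x^2 + (11 - x)^2 = 2x^2 - 22x + 121
g'(x) = 4x - 22 = 0  =>  x = 11/2
y = 11 - 11/2 = 11/2
Minimum value = (11/2)^2 + (11/2)^2 = 121/2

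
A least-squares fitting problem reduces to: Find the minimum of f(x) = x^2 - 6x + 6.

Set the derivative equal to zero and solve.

f(x) = x^2 - 6x + 6
f'(x) = 2x + (-6) = 0
x = 6/2 = 3
f(3) = -3
Since f''(x) = 2 > 0, this is a minimum.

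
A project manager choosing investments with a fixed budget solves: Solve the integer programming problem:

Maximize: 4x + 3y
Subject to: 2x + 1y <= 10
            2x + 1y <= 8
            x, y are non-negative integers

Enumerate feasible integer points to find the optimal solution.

Constraint 1: 2x + 1y <= 10
Constraint 2: 2x + 1y <= 8
Feasible x range (need y >= 0): 0 <= x <= min(10/2, 8/2) => x in {0, ..., 4}.
Enumerate feasible integer points row by row (the coefficient of y is 3 > 0, so for each x the largest feasible y gives the best value):
  x = 0: y <= min((10 - 2*0)/1, (8 - 2*0)/1) => y in {0, ..., 8}; best 4*0 + 3*8 = 24
  x = 1: y <= min((10 - 2*1)/1, (8 - 2*1)/1) => y in {0, ..., 6}; best 4*1 + 3*6 = 22
  x = 2: y <= min((10 - 2*2)/1, (8 - 2*2)/1) => y in {0, ..., 4}; best 4*2 + 3*4 = 20
  x = 3: y <= min((10 - 2*3)/1, (8 - 2*3)/1) => y in {0, ..., 2}; best 4*3 + 3*2 = 18
  x = 4: y <= min((10 - 2*4)/1, (8 - 2*4)/1) => y in {0}; best 4*4 + 3*0 = 16
The maximum 4x + 3y = 24 is achieved at x = 0, y = 8.
Check: 2*0 + 1*8 = 8 <= 10 and 2*0 + 1*8 = 8 <= 8.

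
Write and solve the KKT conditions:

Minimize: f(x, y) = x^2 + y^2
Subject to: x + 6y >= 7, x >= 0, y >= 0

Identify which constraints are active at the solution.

KKT conditions for min x^2 + y^2 s.t. 1x + 6y >= 7, x >= 0, y >= 0:
Stationarity: 2x = mu*1 + mu_x, 2y = mu*6 + mu_y, with mu, mu_x, mu_y >= 0
Complementary slackness: mu*(x + 6y - 7) = 0, mu_x*x = 0, mu_y*y = 0
(0, 0) is infeasible (1*0 + 6*0 < 7), so if mu = 0 stationarity would force x = mu_x/2 >= 0, y = mu_y/2 >= 0 with mu_x*x = mu_y*y = 0, i.e. x = y = 0: contradiction. Hence mu > 0 and x + 6y = 7 is active.
Try x > 0, y > 0 (so mu_x = mu_y = 0): x = 1*mu/2, y = 6*mu/2
Substitute: 1*(1*mu/2) + 6*(6*mu/2) = 7
  mu*37/2 = 7 => mu = 14/37
x* = 7/37 > 0, y* = 42/37 > 0, consistent with mu_x = mu_y = 0.
f is convex and the constraints are linear, so this KKT point is the global minimum.
f* = 49/37
Active constraints: x + 6y >= 7 (holds with equality, mu = 14/37 > 0); x >= 0 and y >= 0 are inactive (mu_x = mu_y = 0).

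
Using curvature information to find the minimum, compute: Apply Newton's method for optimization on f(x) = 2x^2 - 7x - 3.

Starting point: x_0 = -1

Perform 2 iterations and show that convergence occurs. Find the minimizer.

f(x) = 2x^2 - 7x - 3, f'(x) = 4x + (-7), f''(x) = 4
Step 1: f'(-1) = -11, x_1 = -1 - -11/4 = 7/4
Step 2: f'(7/4) = 0, x_2 = 7/4 (converged)
Newton's method converges in 1 step for quadratics.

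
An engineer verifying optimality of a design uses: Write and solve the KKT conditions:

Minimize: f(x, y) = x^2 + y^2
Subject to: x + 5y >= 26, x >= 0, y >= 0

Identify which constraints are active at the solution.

KKT conditions for min x^2 + y^2 s.t. 1x + 5y >= 26, x >= 0, y >= 0:
Stationarity: 2x = mu*1 + mu_x, 2y = mu*5 + mu_y, with mu, mu_x, mu_y >= 0
Complementary slackness: mu*(x + 5y - 26) = 0, mu_x*x = 0, mu_y*y = 0
(0, 0) is infeasible (1*0 + 5*0 < 26), so if mu = 0 stationarity would force x = mu_x/2 >= 0, y = mu_y/2 >= 0 with mu_x*x = mu_y*y = 0, i.e. x = y = 0: contradiction. Hence mu > 0 and x + 5y = 26 is active.
Try x > 0, y > 0 (so mu_x = mu_y = 0): x = 1*mu/2, y = 5*mu/2
Substitute: 1*(1*mu/2) + 5*(5*mu/2) = 26
  mu*26/2 = 26 => mu = 2
x* = 1 > 0, y* = 5 > 0, consistent with mu_x = mu_y = 0.
f is convex and the constraints are linear, so this KKT point is the global minimum.
f* = 26
Active constraints: x + 5y >= 26 (holds with equality, mu = 2 > 0); x >= 0 and y >= 0 are inactive (mu_x = mu_y = 0).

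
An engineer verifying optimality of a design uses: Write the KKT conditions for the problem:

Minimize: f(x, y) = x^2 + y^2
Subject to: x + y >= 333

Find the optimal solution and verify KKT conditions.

KKT conditions for min x^2 + y^2 s.t. x + y >= 333:
Stationarity: 2x = mu, 2y = mu
So x = y = mu/2.
Complementary slackness: mu*(x + y - 333) = 0
Primal feasibility: x + y >= 333; dual feasibility: mu >= 0
If mu = 0 then x = y = 0, but 0 + 0 < 333 is infeasible, so the constraint is active.
Constraint active: x + y = 2*(mu/2) = 333 => mu = 333
x = y = 333/2, f = 110889/2
Verify: stationarity 2*(333/2) = 333 = mu; primal 333/2 + 333/2 = 333 >= 333; dual mu = 333 >= 0; complementary slackness 333*(333 - 333) = 0. All KKT conditions hold.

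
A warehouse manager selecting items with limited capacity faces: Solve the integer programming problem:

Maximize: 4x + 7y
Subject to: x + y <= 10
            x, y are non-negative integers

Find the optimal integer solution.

Objective: 4x + 7y, constraint: x + y <= 10
Coefficient of y is 7 > coefficient of x is 4, so allocate the entire budget to y.
Optimal: x = 0, y = 10, value = 70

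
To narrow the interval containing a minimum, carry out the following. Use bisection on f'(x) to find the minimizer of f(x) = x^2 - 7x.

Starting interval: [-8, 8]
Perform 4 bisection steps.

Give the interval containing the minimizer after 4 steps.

Finding critical point of f(x) = x^2 - 7x using bisection on f'(x) = 2x + -7.
f'(x) = 0 when x = 7/2.
Starting interval: [-8, 8]
Step 1: mid = 0, f'(mid) = -7, new interval = [0, 8]
Step 2: mid = 4, f'(mid) = 1, new interval = [0, 4]
Step 3: mid = 2, f'(mid) = -3, new interval = [2, 4]
Step 4: mid = 3, f'(mid) = -1, new interval = [3, 4]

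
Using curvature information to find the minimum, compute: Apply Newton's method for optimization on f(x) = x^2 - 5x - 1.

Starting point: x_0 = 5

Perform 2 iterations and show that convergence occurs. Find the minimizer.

f(x) = x^2 - 5x - 1, f'(x) = 2x + (-5), f''(x) = 2
Step 1: f'(5) = 5, x_1 = 5 - 5/2 = 5/2
Step 2: f'(5/2) = 0, x_2 = 5/2 (converged)
Newton's method converges in 1 step for quadratics.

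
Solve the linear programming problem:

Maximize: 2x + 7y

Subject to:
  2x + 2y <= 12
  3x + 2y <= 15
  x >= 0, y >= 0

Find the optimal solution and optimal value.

Feasible vertices: (0, 0), (0, 6), (3, 3), (5, 0)
Objective 2x + 7y at each:
  (0, 0): 0
  (0, 6): 42
  (3, 3): 27
  (5, 0): 10
Maximum is 42 at (0, 6).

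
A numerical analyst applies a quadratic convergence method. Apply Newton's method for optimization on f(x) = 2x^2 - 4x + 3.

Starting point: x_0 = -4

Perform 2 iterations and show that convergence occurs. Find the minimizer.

f(x) = 2x^2 - 4x + 3, f'(x) = 4x + (-4), f''(x) = 4
Step 1: f'(-4) = -20, x_1 = -4 - -20/4 = 1
Step 2: f'(1) = 0, x_2 = 1 (converged)
Newton's method converges in 1 step for quadratics.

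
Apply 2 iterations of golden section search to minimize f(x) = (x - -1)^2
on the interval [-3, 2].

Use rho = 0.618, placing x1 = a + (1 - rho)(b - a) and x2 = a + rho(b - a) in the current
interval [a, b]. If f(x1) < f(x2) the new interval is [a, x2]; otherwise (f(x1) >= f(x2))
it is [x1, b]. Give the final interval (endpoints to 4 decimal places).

Golden section search for min of f(x) = (x - -1)^2 on [-3, 2].
Each step: x1 = a + (1 - rho)(b - a), x2 = a + rho(b - a); if f(x1) < f(x2) keep [a, x2], otherwise keep [x1, b].
Step 1: [-3.0000, 2.0000], x1=-1.0900 (f=0.0081), x2=0.0900 (f=1.1881); f(x1) < f(x2) => keep [-3.0000, 0.0900]
Step 2: [-3.0000, 0.0900], x1=-1.8196 (f=0.6718), x2=-1.0904 (f=0.0082); f(x1) > f(x2) => keep [-1.8196, 0.0900]
Final interval: [-1.8196, 0.0900]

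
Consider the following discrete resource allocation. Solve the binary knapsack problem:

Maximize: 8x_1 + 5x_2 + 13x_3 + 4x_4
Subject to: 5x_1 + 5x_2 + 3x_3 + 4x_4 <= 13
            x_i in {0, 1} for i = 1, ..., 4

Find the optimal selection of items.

Items: item 1 (v=8, w=5), item 2 (v=5, w=5), item 3 (v=13, w=3), item 4 (v=4, w=4)
Capacity: 13
Checking all 16 subsets (w = total weight, v = total value):
  {}: w = 0, v = 0
  {1}: w = 5, v = 8
  {2}: w = 5, v = 5
  {3}: w = 3, v = 13
  {4}: w = 4, v = 4
  {1, 2}: w = 10, v = 13
  {1, 3}: w = 8, v = 21
  {1, 4}: w = 9, v = 12
  {2, 3}: w = 8, v = 18
  {2, 4}: w = 9, v = 9
  {3, 4}: w = 7, v = 17
  {1, 2, 3}: w = 13, v = 26
  {1, 2, 4}: w = 14 > 13, infeasible
  {1, 3, 4}: w = 12, v = 25
  {2, 3, 4}: w = 12, v = 22
  {1, 2, 3, 4}: w = 17 > 13, infeasible
Best feasible subset: items [1, 2, 3]
Total weight: 13 <= 13, total value: 26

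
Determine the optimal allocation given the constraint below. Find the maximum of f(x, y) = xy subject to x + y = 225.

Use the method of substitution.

Substitute y = 225 - x into f(x,y) = xy:
g(x) = x(225 - x) = 225x - x^2
g'(x) = 225 - 2x = 0  =>  x = 225/2
y = 225 - 225/2 = 225/2
Maximum value = (225/2) * (225/2) = 50625/4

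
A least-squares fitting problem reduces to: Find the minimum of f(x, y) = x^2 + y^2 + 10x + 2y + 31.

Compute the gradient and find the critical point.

f(x,y) = x^2 + y^2 + 10x + 2y + 31
df/dx = 2x + (10) = 0  =>  x = -5
df/dy = 2y + (2) = 0  =>  y = -1
f(-5, -1) = 1*(-5)^2 + 1*(-1)^2 + 10*(-5) + 2*(-1) + 31 = 5
Hessian is diagonal with entries 2, 2 > 0, so this is a minimum.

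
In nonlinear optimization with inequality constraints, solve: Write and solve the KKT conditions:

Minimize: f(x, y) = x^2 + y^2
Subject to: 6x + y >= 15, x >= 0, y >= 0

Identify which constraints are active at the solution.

KKT conditions for min x^2 + y^2 s.t. 6x + 1y >= 15, x >= 0, y >= 0:
Stationarity: 2x = mu*6 + mu_x, 2y = mu*1 + mu_y, with mu, mu_x, mu_y >= 0
Complementary slackness: mu*(6x + y - 15) = 0, mu_x*x = 0, mu_y*y = 0
(0, 0) is infeasible (6*0 + 1*0 < 15), so if mu = 0 stationarity would force x = mu_x/2 >= 0, y = mu_y/2 >= 0 with mu_x*x = mu_y*y = 0, i.e. x = y = 0: contradiction. Hence mu > 0 and 6x + y = 15 is active.
Try x > 0, y > 0 (so mu_x = mu_y = 0): x = 6*mu/2, y = 1*mu/2
Substitute: 6*(6*mu/2) + 1*(1*mu/2) = 15
  mu*37/2 = 15 => mu = 30/37
x* = 90/37 > 0, y* = 15/37 > 0, consistent with mu_x = mu_y = 0.
f is convex and the constraints are linear, so this KKT point is the global minimum.
f* = 225/37
Active constraints: 6x + y >= 15 (holds with equality, mu = 30/37 > 0); x >= 0 and y >= 0 are inactive (mu_x = mu_y = 0).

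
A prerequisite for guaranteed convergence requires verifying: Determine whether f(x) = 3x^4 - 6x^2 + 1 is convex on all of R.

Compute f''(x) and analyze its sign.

f(x) = 3x^4 - 6x^2 + 1
f'(x) = 12x^3 + -12x
f''(x) = 36x^2 + -12
f''(0) = -12 < 0, so not convex near x = 0
Therefore, f is not globally convex on R.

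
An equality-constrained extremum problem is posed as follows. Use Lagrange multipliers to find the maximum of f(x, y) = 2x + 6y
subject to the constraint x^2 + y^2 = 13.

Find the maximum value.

Set up Lagrange conditions: grad f = lambda * grad g
  2 = 2*lambda*x
  6 = 2*lambda*y
From these: x/y = 2/6, so x = 2t, y = 6t for some t.
Substitute into constraint: (2t)^2 + (6t)^2 = 13
  t^2 * 40 = 13
  t = sqrt(13/40)
Maximum = 2*x + 6*y = (2^2 + 6^2)*t = 40 * sqrt(13/40) = sqrt(520)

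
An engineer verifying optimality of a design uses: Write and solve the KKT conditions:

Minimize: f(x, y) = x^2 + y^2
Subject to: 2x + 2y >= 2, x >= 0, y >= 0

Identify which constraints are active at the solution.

KKT conditions for min x^2 + y^2 s.t. 2x + 2y >= 2, x >= 0, y >= 0:
Stationarity: 2x = mu*2 + mu_x, 2y = mu*2 + mu_y, with mu, mu_x, mu_y >= 0
Complementary slackness: mu*(2x + 2y - 2) = 0, mu_x*x = 0, mu_y*y = 0
(0, 0) is infeasible (2*0 + 2*0 < 2), so if mu = 0 stationarity would force x = mu_x/2 >= 0, y = mu_y/2 >= 0 with mu_x*x = mu_y*y = 0, i.e. x = y = 0: contradiction. Hence mu > 0 and 2x + 2y = 2 is active.
Try x > 0, y > 0 (so mu_x = mu_y = 0): x = 2*mu/2, y = 2*mu/2
Substitute: 2*(2*mu/2) + 2*(2*mu/2) = 2
  mu*8/2 = 2 => mu = 1/2
x* = 1/2 > 0, y* = 1/2 > 0, consistent with mu_x = mu_y = 0.
f is convex and the constraints are linear, so this KKT point is the global minimum.
f* = 1/2
Active constraints: 2x + 2y >= 2 (holds with equality, mu = 1/2 > 0); x >= 0 and y >= 0 are inactive (mu_x = mu_y = 0).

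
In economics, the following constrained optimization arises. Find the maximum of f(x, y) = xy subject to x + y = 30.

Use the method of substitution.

Substitute y = 30 - x into f(x,y) = xy:
g(x) = x(30 - x) = 30x - x^2
g'(x) = 30 - 2x = 0  =>  x = 15
y = 30 - 15 = 15
Maximum value = 15 * 15 = 225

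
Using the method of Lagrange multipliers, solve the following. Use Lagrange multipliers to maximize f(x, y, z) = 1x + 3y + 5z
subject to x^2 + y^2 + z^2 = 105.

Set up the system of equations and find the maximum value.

Lagrange conditions: 1 = 2*lambda*x, 3 = 2*lambda*y, 5 = 2*lambda*z
So x:1 = y:3 = z:5, i.e. x = 1t, y = 3t, z = 5t
Constraint: t^2*(1^2 + 3^2 + 5^2) = 105
  t^2 * 35 = 105  =>  t = sqrt(3)
Maximum = 1*1t + 3*3t + 5*5t = 35*sqrt(3) = sqrt(3675)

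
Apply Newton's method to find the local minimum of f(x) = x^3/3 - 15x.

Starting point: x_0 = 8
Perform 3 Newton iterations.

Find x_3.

f(x) = x^3/3 - 15x
f'(x) = x^2 - 15, f''(x) = 2x
Newton update: x_{n+1} = x_n - (x_n^2 - 15)/(2*x_n)
Step 1: x_0 = 8, f'=49, f''=16, x_1 = 79/16
Step 2: x_1 = 79/16, f'=2401/256, f''=79/8, x_2 = 10081/2528
Step 3: x_2 = 10081/2528, f'=5764801/6390784, f''=10081/1264, x_3 = 197488321/50969536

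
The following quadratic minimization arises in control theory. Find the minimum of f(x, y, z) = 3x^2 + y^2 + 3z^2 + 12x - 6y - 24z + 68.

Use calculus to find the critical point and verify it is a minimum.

f(x,y,z) = 3x^2 + y^2 + 3z^2 + 12x - 6y - 24z + 68
df/dx = 6x + (12) = 0 => x = -2
df/dy = 2y + (-6) = 0 => y = 3
df/dz = 6z + (-24) = 0 => z = 4
f(-2,3,4) = 3*(-2)^2 + 1*(3)^2 + 3*(4)^2 + 12*(-2) + -6*(3) + -24*(4) + 68 = -1
Hessian is diagonal with entries 6, 2, 6 > 0, confirmed minimum.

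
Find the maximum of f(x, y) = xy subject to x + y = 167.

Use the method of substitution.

Substitute y = 167 - x into f(x,y) = xy:
g(x) = x(167 - x) = 167x - x^2
g'(x) = 167 - 2x = 0  =>  x = 167/2
y = 167 - 167/2 = 167/2
Maximum value = (167/2) * (167/2) = 27889/4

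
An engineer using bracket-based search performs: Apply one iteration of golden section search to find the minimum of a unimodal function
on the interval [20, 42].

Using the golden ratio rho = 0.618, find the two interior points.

Golden section search on [20, 42].
Golden ratio rho = 0.618 (approx).
Interior points:
  x_1 = 20 + (1-0.618)*22 = 28.4040
  x_2 = 20 + 0.618*22 = 33.5960
Compare f(x_1) and f(x_2) to determine which subinterval to keep.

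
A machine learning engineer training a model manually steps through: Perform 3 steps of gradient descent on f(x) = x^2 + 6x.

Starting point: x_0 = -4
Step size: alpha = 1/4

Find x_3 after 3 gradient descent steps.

f(x) = x^2 + 6x, f'(x) = 2x + (6)
Step 1: f'(-4) = -2, x_1 = -4 - 1/4 * -2 = -7/2
Step 2: f'(-7/2) = -1, x_2 = -7/2 - 1/4 * -1 = -13/4
Step 3: f'(-13/4) = -1/2, x_3 = -13/4 - 1/4 * -1/2 = -25/8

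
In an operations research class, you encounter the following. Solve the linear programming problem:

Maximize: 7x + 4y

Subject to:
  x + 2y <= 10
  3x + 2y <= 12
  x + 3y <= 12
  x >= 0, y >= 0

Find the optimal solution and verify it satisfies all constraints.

Feasible vertices: (0, 0), (0, 4), (12/7, 24/7), (4, 0)
Objective 7x + 4y at each vertex:
  (0, 0): 0
  (0, 4): 16
  (12/7, 24/7): 180/7
  (4, 0): 28
Maximum is 28 at (4, 0).
Verify constraints at (x, y) = (4, 0):
  1*4 + 2*0 = 4 <= 10
  3*4 + 2*0 = 12 <= 12 (active)
  1*4 + 3*0 = 4 <= 12
  x = 4 >= 0, y = 0 >= 0. All constraints satisfied.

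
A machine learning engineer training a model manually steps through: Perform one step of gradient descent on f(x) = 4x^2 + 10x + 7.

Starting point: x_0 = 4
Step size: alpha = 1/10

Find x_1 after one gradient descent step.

f(x) = 4x^2 + 10x + 7
f'(x) = 8x + 10
f'(4) = 8*4 + (10) = 42
x_1 = x_0 - alpha * f'(x_0) = 4 - 1/10 * 42 = -1/5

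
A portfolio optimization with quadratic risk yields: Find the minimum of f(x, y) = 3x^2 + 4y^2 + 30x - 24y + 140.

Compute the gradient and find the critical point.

f(x,y) = 3x^2 + 4y^2 + 30x - 24y + 140
df/dx = 6x + (30) = 0  =>  x = -5
df/dy = 8y + (-24) = 0  =>  y = 3
f(-5, 3) = 3*(-5)^2 + 4*(3)^2 + 30*(-5) + -24*(3) + 140 = 29
Hessian is diagonal with entries 6, 8 > 0, so this is a minimum.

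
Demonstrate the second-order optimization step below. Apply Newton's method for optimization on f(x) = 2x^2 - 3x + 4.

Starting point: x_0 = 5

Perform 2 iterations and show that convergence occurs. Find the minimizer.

f(x) = 2x^2 - 3x + 4, f'(x) = 4x + (-3), f''(x) = 4
Step 1: f'(5) = 17, x_1 = 5 - 17/4 = 3/4
Step 2: f'(3/4) = 0, x_2 = 3/4 (converged)
Newton's method converges in 1 step for quadratics.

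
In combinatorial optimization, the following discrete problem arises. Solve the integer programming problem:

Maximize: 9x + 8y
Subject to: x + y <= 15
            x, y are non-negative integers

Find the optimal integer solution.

Objective: 9x + 8y, constraint: x + y <= 15
Coefficient of x is 9 >= coefficient of y is 8, so allocate the entire budget to x.
Optimal: x = 15, y = 0, value = 135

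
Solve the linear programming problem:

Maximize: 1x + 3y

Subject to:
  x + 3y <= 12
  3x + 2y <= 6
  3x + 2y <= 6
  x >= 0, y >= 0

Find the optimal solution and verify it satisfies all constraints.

Feasible vertices: (0, 0), (0, 3), (2, 0)
Objective 1x + 3y at each vertex:
  (0, 0): 0
  (0, 3): 9
  (2, 0): 2
Maximum is 9 at (0, 3).
Verify constraints at (x, y) = (0, 3):
  1*0 + 3*3 = 9 <= 12
  3*0 + 2*3 = 6 <= 6 (active)
  3*0 + 2*3 = 6 <= 6 (active)
  x = 0 >= 0, y = 3 >= 0. All constraints satisfied.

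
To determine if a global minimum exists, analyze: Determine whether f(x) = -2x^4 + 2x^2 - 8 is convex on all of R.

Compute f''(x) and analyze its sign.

f(x) = -2x^4 + 2x^2 - 8
f'(x) = -8x^3 + 4x
f''(x) = -24x^2 + 4
f''(x) = -24x^2 + 4 -> -inf as |x| -> inf
Therefore, f is not globally convex on R.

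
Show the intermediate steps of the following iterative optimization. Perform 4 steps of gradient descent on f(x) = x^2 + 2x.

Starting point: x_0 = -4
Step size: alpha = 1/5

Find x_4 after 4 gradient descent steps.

f(x) = x^2 + 2x, f'(x) = 2x + (2)
Step 1: f'(-4) = -6, x_1 = -4 - 1/5 * -6 = -14/5
Step 2: f'(-14/5) = -18/5, x_2 = -14/5 - 1/5 * -18/5 = -52/25
Step 3: f'(-52/25) = -54/25, x_3 = -52/25 - 1/5 * -54/25 = -206/125
Step 4: f'(-206/125) = -162/125, x_4 = -206/125 - 1/5 * -162/125 = -868/625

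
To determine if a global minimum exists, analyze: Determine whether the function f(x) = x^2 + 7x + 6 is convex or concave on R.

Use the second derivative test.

f(x) = x^2 + 7x + 6
f'(x) = 2x + 7
f''(x) = 2
Since f''(x) = 2 > 0 for all x, f is convex on R.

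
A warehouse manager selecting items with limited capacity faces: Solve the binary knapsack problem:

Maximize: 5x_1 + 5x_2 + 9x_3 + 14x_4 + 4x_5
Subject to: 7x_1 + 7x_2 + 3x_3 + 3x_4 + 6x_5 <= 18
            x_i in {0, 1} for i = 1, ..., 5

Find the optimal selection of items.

Items: item 1 (v=5, w=7), item 2 (v=5, w=7), item 3 (v=9, w=3), item 4 (v=14, w=3), item 5 (v=4, w=6)
Capacity: 18
Checking all 32 subsets (w = total weight, v = total value):
  {}: w = 0, v = 0
  {1}: w = 7, v = 5
  {2}: w = 7, v = 5
  {3}: w = 3, v = 9
  {4}: w = 3, v = 14
  {5}: w = 6, v = 4
  {1, 2}: w = 14, v = 10
  {1, 3}: w = 10, v = 14
  {1, 4}: w = 10, v = 19
  {1, 5}: w = 13, v = 9
  {2, 3}: w = 10, v = 14
  {2, 4}: w = 10, v = 19
  {2, 5}: w = 13, v = 9
  {3, 4}: w = 6, v = 23
  {3, 5}: w = 9, v = 13
  {4, 5}: w = 9, v = 18
  {1, 2, 3}: w = 17, v = 19
  {1, 2, 4}: w = 17, v = 24
  {1, 2, 5}: w = 20 > 18, infeasible
  {1, 3, 4}: w = 13, v = 28
  {1, 3, 5}: w = 16, v = 18
  {1, 4, 5}: w = 16, v = 23
  {2, 3, 4}: w = 13, v = 28
  {2, 3, 5}: w = 16, v = 18
  {2, 4, 5}: w = 16, v = 23
  {3, 4, 5}: w = 12, v = 27
  {1, 2, 3, 4}: w = 20 > 18, infeasible
  {1, 2, 3, 5}: w = 23 > 18, infeasible
  {1, 2, 4, 5}: w = 23 > 18, infeasible
  {1, 3, 4, 5}: w = 19 > 18, infeasible
  {2, 3, 4, 5}: w = 19 > 18, infeasible
  {1, 2, 3, 4, 5}: w = 26 > 18, infeasible
Best feasible subset: items [1, 3, 4]
(The same value 28 is also attained by {2, 3, 4}.)
Total weight: 13 <= 18, total value: 28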